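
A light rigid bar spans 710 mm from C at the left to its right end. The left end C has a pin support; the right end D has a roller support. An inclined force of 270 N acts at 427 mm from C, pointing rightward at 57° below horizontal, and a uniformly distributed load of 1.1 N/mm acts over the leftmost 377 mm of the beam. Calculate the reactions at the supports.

C_x = -147.1 N, C_y = 394.9 N, D_y = 246.3 N

Resultant of the distributed load: 1.1 × 377 = 414.7 N at 188.5 mm from C.
Taking moments about C: D_y·710 − 270·sin57°·427 − (1.1·377)·188.5 = 0 → D_y = 174861/710 = 246.283 ≈ 246.3 N.
ΣF_y = 0: C_y + 246.283 − 270·sin57° − 1.1·377 = 0 → C_y = 394.9 N.
ΣF_x = 0: C_x + 270·cos57° = 0 → C_x = -147.1 N.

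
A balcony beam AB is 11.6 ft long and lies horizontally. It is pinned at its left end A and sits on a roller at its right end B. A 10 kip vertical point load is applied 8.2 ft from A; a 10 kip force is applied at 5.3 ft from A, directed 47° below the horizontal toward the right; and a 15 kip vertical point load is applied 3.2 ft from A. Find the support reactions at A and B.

A_x = -6.820 kip, A_y = 17.77 kip, B_y = 14.55 kip

ΣM about A: B_y·11.6 − 10·8.2 − 10·sin47°·5.3 − 15·3.2 = 0 → B_y = 168.762/11.6 = 14.5484 ≈ 14.55 kip.
ΣF_y = 0: A_y + 14.5484 − 10 − 10·sin47° − 15 = 0 → A_y = 17.77 kip.
ΣF_x = 0: A_x + 10·cos47° = 0 → A_x = -6.820 kip.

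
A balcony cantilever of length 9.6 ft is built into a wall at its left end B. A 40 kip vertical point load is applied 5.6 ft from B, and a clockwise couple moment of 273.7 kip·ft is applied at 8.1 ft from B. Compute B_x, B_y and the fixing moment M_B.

B_x = 0, B_y = 40.00 kip, M_B = 497.7 kip·ft

ΣF_x = 0: B_x = 0.
ΣF_y = 0: B_y − 40 = 0 → B_y = 40.00 kip.
ΣM about B: M_B − 40·5.6 − 273.7 = 0 → M_B = 497.7 kip·ft.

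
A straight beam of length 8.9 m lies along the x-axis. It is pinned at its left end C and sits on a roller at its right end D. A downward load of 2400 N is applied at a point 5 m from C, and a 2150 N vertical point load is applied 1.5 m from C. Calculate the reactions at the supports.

Moments about C: D_y·8.9 − 2400·5 − 2150·1.5 = 0 → D_y = 15225/8.9 = 1710.67 ≈ 1711 N.
ΣF_y = 0: C_y + 1710.67 − 2400 − 2150 = 0 → C_y = 2839 N.
ΣF_x = 0: no horizontal applied forces, so C_x = 0.

C_x = 0, C_y = 2839 N, D_y = 1711 N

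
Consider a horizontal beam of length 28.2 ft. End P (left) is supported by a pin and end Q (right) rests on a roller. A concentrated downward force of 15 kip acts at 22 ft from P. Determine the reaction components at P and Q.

P_x = 0, P_y = 3.298 kip, Q_y = 11.70 kip

Taking moments about P: Q_y·28.2 − 15·22 = 0 → Q_y = 330/28.2 = 11.7021 ≈ 11.70 kip.
ΣF_y = 0: P_y + 11.7021 − 15 = 0 → P_y = 3.298 kip.
ΣF_x = 0: no horizontal applied forces, so P_x = 0.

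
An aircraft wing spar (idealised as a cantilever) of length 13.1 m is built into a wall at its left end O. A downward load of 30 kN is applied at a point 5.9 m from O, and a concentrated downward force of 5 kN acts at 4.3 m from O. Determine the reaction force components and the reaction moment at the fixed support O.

O_x = 0, O_y = 35.00 kN, M_O = 198.5 kN·m

ΣF_x = 0: O_x = 0.
ΣF_y = 0: O_y − 30 − 5 = 0 → O_y = 35.00 kN.
ΣM about O: M_O − 30·5.9 − 5·4.3 = 0 → M_O = 198.5 kN·m.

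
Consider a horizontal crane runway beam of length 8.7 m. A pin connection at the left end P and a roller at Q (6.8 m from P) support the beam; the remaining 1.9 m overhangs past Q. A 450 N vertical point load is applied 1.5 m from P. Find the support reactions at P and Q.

P_x = 0, P_y = 350.7 N, Q_y = 99.26 N

ΣM about P: Q_y·6.8 − 450·1.5 = 0 → Q_y = 675/6.8 = 99.2647 ≈ 99.26 N.
ΣF_y = 0: P_y + 99.2647 − 450 = 0 → P_y = 350.7 N.
ΣF_x = 0: no horizontal applied forces, so P_x = 0.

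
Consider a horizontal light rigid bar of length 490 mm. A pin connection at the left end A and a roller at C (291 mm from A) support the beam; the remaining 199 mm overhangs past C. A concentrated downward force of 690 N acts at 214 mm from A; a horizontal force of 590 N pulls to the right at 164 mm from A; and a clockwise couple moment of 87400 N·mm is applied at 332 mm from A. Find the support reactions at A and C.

Moments about A: C_y·291 − 690·214 − 87400 = 0 → C_y = 235060/291 = 807.766 ≈ 807.8 N.
ΣF_y = 0: A_y + 807.766 − 690 = 0 → A_y = -117.8 N.
ΣF_x = 0: A_x + 590 = 0 → A_x = -590.0 N.

A_x = -590.0 N, A_y = -117.8 N, C_y = 807.8 N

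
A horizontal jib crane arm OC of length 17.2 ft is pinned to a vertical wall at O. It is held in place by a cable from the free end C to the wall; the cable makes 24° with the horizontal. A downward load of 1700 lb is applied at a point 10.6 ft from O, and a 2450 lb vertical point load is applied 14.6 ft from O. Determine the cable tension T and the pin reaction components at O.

T = 7689 lb, O_x = 7024 lb, O_y = 1023 lb

ΣM about O: T·sin24°·17.2 − 1700·10.6 − 2450·14.6 = 0 → T = 53790/(17.2·0.406737) = 7688.82 ≈ 7689 lb.
ΣF_x = 0: O_x − T·cos24° = 0 → O_x = 7688.82 × 0.913545 = 7024 lb.
ΣF_y = 0: O_y + T·sin24° − 1700 − 2450 = 0 → O_y = 4150 − 7688.82 × 0.406737 = 1023 lb.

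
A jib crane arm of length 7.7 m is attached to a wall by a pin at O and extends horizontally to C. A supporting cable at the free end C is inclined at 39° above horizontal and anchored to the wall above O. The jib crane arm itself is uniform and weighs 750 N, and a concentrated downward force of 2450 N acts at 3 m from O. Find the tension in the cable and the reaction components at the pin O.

T = 2113 N, O_x = 1642 N, O_y = 1870 N

ΣM about O: T·sin39°·7.7 − 750·3.85 − 2450·3 = 0 → T = 10237.5/(7.7·0.62932) = 2112.67 ≈ 2113 N.
ΣF_x = 0: O_x − T·cos39° = 0 → O_x = 2112.67 × 0.777146 = 1642 N.
ΣF_y = 0: O_y + T·sin39° − 750 − 2450 = 0 → O_y = 3200 − 2112.67 × 0.62932 = 1870 N.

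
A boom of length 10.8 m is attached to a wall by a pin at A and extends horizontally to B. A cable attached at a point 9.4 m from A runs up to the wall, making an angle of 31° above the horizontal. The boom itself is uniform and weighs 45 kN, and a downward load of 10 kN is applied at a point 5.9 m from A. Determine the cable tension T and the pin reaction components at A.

ΣM about A: T·sin31°·9.4 − 45·5.4 − 10·5.9 = 0 → T = 302/(9.4·0.515038) = 62.3792 ≈ 62.38 kN.
ΣF_x = 0: A_x − T·cos31° = 0 → A_x = 62.3792 × 0.857167 = 53.47 kN.
ΣF_y = 0: A_y + T·sin31° − 45 − 10 = 0 → A_y = 55 − 62.3792 × 0.515038 = 22.87 kN.

T = 62.38 kN, A_x = 53.47 kN, A_y = 22.87 kN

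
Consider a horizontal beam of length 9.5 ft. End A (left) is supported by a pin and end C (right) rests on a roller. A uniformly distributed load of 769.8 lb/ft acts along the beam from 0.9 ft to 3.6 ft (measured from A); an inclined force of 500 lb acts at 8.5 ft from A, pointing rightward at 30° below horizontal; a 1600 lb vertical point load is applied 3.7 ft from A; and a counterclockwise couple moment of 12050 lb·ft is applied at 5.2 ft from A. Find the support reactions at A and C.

Resultant of the distributed load: 769.8 × 2.7 = 2078.46 lb at 2.25 ft from A.
Taking moments about A: C_y·9.5 − (769.8·2.7)·2.25 − 500·sin30°·8.5 − 1600·3.7 + 12050 = 0 → C_y = 671.535/9.5 = 70.6879 ≈ 70.69 lb.
ΣF_y = 0: A_y + 70.6879 − 769.8·2.7 − 500·sin30° − 1600 = 0 → A_y = 3858 lb.
ΣF_x = 0: A_x + 500·cos30° = 0 → A_x = -433.0 lb.

A_x = -433.0 lb, A_y = 3858 lb, C_y = 70.69 lb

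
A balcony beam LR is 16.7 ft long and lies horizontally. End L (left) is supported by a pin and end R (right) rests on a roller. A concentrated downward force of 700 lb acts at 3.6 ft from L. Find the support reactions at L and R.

L_x = 0, L_y = 549.1 lb, R_y = 150.9 lb

ΣM about L: R_y·16.7 − 700·3.6 = 0 → R_y = 2520/16.7 = 150.898 ≈ 150.9 lb.
ΣF_y = 0: L_y + 150.898 − 700 = 0 → L_y = 549.1 lb.
ΣF_x = 0: no horizontal applied forces, so L_x = 0.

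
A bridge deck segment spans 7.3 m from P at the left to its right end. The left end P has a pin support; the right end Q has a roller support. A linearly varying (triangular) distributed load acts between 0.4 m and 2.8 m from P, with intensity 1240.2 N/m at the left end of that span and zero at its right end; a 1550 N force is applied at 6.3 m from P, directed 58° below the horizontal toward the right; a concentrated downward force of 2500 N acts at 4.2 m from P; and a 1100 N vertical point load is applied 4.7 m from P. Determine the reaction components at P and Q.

P_x = -821.4 N, P_y = 2877 N, Q_y = 3526 N

Resultant of the triangular load: ½ × 1240.2 × 2.4 = 1488.24 N, acting at 1.2 m from P (one-third of the span from the peak).
Moments about P: Q_y·7.3 − (½·1240.2·2.4)·1.2 − 1550·sin58°·6.3 − 2500·4.2 − 1100·4.7 = 0 → Q_y = 25737.1/7.3 = 3525.63 ≈ 3526 N.
ΣF_y = 0: P_y + 3525.63 − ½·1240.2·2.4 − 1550·sin58° − 2500 − 1100 = 0 → P_y = 2877 N.
ΣF_x = 0: P_x + 1550·cos58° = 0 → P_x = -821.4 N.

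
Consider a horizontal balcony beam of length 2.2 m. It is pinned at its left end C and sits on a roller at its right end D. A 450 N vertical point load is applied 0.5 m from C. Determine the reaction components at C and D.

C_x = 0, C_y = 347.7 N, D_y = 102.3 N

ΣM about C: D_y·2.2 − 450·0.5 = 0 → D_y = 225/2.2 = 102.273 ≈ 102.3 N.
ΣF_y = 0: C_y + 102.273 − 450 = 0 → C_y = 347.7 N.
ΣF_x = 0: no horizontal applied forces, so C_x = 0.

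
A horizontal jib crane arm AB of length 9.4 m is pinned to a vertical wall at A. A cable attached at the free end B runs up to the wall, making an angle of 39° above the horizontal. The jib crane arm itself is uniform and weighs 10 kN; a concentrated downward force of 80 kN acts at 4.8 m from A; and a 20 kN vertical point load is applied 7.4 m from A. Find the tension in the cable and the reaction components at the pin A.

ΣM about A: T·sin39°·9.4 − 10·4.7 − 80·4.8 − 20·7.4 = 0 → T = 579/(9.4·0.62932) = 97.8767 ≈ 97.88 kN.
ΣF_x = 0: A_x − T·cos39° = 0 → A_x = 97.8767 × 0.777146 = 76.06 kN.
ΣF_y = 0: A_y + T·sin39° − 10 − 80 − 20 = 0 → A_y = 110 − 97.8767 × 0.62932 = 48.40 kN.

T = 97.88 kN, A_x = 76.06 kN, A_y = 48.40 kN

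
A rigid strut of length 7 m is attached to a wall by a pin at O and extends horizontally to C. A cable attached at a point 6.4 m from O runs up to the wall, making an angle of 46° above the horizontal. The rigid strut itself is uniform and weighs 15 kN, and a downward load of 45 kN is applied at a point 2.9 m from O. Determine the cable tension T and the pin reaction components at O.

T = 39.75 kN, O_x = 27.61 kN, O_y = 31.41 kN

ΣM about O: T·sin46°·6.4 − 15·3.5 − 45·2.9 = 0 → T = 183/(6.4·0.71934) = 39.75 kN.
ΣF_x = 0: O_x − T·cos46° = 0 → O_x = 39.75 × 0.694658 = 27.61 kN.
ΣF_y = 0: O_y + T·sin46° − 15 − 45 = 0 → O_y = 60 − 39.75 × 0.71934 = 31.41 kN.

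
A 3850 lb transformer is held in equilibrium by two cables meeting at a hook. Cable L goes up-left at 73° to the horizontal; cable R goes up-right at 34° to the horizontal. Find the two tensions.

ΣF_x = 0: −T_L·cos73° + T_R·cos34° = 0 → T_R = 0.352664·T_L.
ΣF_y = 0: T_L·sin73° + T_R·sin34° = 3850.
Substitute: T_L·(0.956305 + 0.352664·0.559193) = 3850 → T_L = 3337.63 ≈ 3338 lb.
Then T_R = 0.352664 × 3337.63 = 1177 lb.

T_L = 3338 lb, T_R = 1177 lb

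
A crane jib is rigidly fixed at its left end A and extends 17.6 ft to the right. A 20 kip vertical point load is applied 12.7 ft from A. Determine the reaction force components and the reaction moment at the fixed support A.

A_x = 0, A_y = 20.00 kip, M_A = 254.0 kip·ft

ΣF_x = 0: A_x = 0.
ΣF_y = 0: A_y − 20 = 0 → A_y = 20.00 kip.
ΣM about A: M_A − 20·12.7 = 0 → M_A = 254.0 kip·ft.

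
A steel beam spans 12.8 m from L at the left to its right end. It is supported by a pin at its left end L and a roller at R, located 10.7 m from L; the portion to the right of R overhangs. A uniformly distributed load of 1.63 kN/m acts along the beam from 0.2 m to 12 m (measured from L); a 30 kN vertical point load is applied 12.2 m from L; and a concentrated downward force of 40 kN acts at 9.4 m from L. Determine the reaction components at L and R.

L_x = 0, L_y = 8.923 kN, R_y = 80.31 kN

Resultant of the distributed load: 1.63 × 11.8 = 19.234 kN at 6.1 m from L.
ΣM about L: R_y·10.7 − (1.63·11.8)·6.1 − 30·12.2 − 40·9.4 = 0 → R_y = 859.3274/10.7 = 80.311 ≈ 80.31 kN.
ΣF_y = 0: L_y + 80.311 − 1.63·11.8 − 30 − 40 = 0 → L_y = 8.923 kN.
ΣF_x = 0: no horizontal applied forces, so L_x = 0.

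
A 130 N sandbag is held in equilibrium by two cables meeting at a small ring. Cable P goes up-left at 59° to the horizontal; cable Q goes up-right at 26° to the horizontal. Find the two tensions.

ΣF_x = 0: −T_P·cos59° + T_Q·cos26° = 0 → T_Q = 0.573032·T_P.
ΣF_y = 0: T_P·sin59° + T_Q·sin26° = 130.
Substitute: T_P·(0.857167 + 0.573032·0.438371) = 130 → T_P = 117.29 ≈ 117.3 N.
Then T_Q = 0.573032 × 117.29 = 67.21 N.

T_P = 117.3 N, T_Q = 67.21 N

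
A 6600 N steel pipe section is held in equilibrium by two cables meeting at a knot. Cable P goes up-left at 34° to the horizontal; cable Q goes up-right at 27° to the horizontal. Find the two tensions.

T_P = 6724 N, T_Q = 6256 N

ΣF_x = 0: −T_P·cos34° + T_Q·cos27° = 0 → T_Q = 0.930451·T_P.
ΣF_y = 0: T_P·sin34° + T_Q·sin27° = 6600.
Substitute: T_P·(0.559193 + 0.930451·0.45399) = 6600 → T_P = 6723.66 ≈ 6724 N.
Then T_Q = 0.930451 × 6723.66 = 6256 N.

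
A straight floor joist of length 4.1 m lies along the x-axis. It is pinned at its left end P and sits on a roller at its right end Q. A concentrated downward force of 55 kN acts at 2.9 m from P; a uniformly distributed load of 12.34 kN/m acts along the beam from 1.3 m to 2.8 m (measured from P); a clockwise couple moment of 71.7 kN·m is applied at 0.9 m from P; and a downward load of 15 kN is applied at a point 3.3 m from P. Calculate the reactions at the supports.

Resultant of the distributed load: 12.34 × 1.5 = 18.51 kN at 2.05 m from P.
Taking moments about P: Q_y·4.1 − 55·2.9 − (12.34·1.5)·2.05 − 71.7 − 15·3.3 = 0 → Q_y = 318.6455/4.1 = 77.7184 ≈ 77.72 kN.
ΣF_y = 0: P_y + 77.7184 − 55 − 12.34·1.5 − 15 = 0 → P_y = 10.79 kN.
ΣF_x = 0: no horizontal applied forces, so P_x = 0.

P_x = 0, P_y = 10.79 kN, Q_y = 77.72 kN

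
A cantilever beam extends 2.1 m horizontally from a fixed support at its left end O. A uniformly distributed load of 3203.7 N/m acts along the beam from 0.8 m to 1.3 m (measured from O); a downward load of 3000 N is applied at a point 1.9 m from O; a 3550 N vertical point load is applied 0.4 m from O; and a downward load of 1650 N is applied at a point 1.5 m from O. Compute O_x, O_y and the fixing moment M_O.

O_x = 0, O_y = 9802 N, M_O = 11280 N·m

Resultant of the distributed load: 3203.7 × 0.5 = 1601.85 N at 1.05 m from O.
ΣF_x = 0: O_x = 0.
ΣF_y = 0: O_y − 3203.7·0.5 − 3000 − 3550 − 1650 = 0 → O_y = 9802 N.
ΣM about O: M_O − (3203.7·0.5)·1.05 − 3000·1.9 − 3550·0.4 − 1650·1.5 = 0 → M_O = 11280 N·m.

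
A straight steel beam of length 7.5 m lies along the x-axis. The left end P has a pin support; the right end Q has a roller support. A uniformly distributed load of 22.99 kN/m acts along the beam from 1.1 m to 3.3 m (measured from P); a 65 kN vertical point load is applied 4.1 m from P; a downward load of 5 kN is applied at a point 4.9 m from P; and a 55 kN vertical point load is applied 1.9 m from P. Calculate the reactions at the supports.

P_x = 0, P_y = 108.0 kN, Q_y = 67.57 kN

Resultant of the distributed load: 22.99 × 2.2 = 50.578 kN at 2.2 m from P.
Taking moments about P: Q_y·7.5 − (22.99·2.2)·2.2 − 65·4.1 − 5·4.9 − 55·1.9 = 0 → Q_y = 506.7716/7.5 = 67.5695 ≈ 67.57 kN.
ΣF_y = 0: P_y + 67.5695 − 22.99·2.2 − 65 − 5 − 55 = 0 → P_y = 108.0 kN.
ΣF_x = 0: no horizontal applied forces, so P_x = 0.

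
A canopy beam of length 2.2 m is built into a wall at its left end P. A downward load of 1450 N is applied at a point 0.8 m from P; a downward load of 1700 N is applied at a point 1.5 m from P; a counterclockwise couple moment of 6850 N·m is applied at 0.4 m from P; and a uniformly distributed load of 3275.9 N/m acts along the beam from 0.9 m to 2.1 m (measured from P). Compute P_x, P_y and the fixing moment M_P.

P_x = 0, P_y = 7081 N, M_P = 2757 N·m

Resultant of the distributed load: 3275.9 × 1.2 = 3931.08 N at 1.5 m from P.
ΣF_x = 0: P_x = 0.
ΣF_y = 0: P_y − 1450 − 1700 − 3275.9·1.2 = 0 → P_y = 7081 N.
ΣM about P: M_P − 1450·0.8 − 1700·1.5 + 6850 − (3275.9·1.2)·1.5 = 0 → M_P = 2757 N·m.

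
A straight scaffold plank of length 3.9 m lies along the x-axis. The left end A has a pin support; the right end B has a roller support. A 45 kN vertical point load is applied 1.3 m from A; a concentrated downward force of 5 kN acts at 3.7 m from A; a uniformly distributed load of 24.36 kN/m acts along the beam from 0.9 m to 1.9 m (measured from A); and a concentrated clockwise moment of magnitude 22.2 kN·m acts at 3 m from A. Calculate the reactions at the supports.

Resultant of the distributed load: 24.36 × 1 = 24.36 kN at 1.4 m from A.
Taking moments about A: B_y·3.9 − 45·1.3 − 5·3.7 − (24.36·1)·1.4 − 22.2 = 0 → B_y = 133.304/3.9 = 34.1805 ≈ 34.18 kN.
ΣF_y = 0: A_y + 34.1805 − 45 − 5 − 24.36·1 = 0 → A_y = 40.18 kN.
ΣF_x = 0: no horizontal applied forces, so A_x = 0.

A_x = 0, A_y = 40.18 kN, B_y = 34.18 kN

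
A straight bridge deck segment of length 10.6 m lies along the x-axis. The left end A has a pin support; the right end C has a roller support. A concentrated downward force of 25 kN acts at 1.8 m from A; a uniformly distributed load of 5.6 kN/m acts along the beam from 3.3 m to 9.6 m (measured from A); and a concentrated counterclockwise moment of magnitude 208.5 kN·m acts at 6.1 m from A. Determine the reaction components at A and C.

Resultant of the distributed load: 5.6 × 6.3 = 35.28 kN at 6.45 m from A.
ΣM about A: C_y·10.6 − 25·1.8 − (5.6·6.3)·6.45 + 208.5 = 0 → C_y = 64.056/10.6 = 6.04302 ≈ 6.043 kN.
ΣF_y = 0: A_y + 6.04302 − 25 − 5.6·6.3 = 0 → A_y = 54.24 kN.
ΣF_x = 0: no horizontal applied forces, so A_x = 0.

A_x = 0, A_y = 54.24 kN, C_y = 6.043 kN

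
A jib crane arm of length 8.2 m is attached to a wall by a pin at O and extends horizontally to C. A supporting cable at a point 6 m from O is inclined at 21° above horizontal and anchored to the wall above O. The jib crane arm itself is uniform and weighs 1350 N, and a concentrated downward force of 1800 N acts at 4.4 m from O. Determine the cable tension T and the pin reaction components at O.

ΣM about O: T·sin21°·6 − 1350·4.1 − 1800·4.4 = 0 → T = 13455/(6·0.358368) = 6257.53 ≈ 6258 N.
ΣF_x = 0: O_x − T·cos21° = 0 → O_x = 6257.53 × 0.93358 = 5842 N.
ΣF_y = 0: O_y + T·sin21° − 1350 − 1800 = 0 → O_y = 3150 − 6257.53 × 0.358368 = 907.5 N.

T = 6258 N, O_x = 5842 N, O_y = 907.5 N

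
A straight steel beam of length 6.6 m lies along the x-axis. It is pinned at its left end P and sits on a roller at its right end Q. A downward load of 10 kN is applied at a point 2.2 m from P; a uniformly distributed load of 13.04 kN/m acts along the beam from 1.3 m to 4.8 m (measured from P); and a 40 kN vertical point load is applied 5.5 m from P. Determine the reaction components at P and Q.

P_x = 0, P_y = 37.88 kN, Q_y = 57.76 kN

Resultant of the distributed load: 13.04 × 3.5 = 45.64 kN at 3.05 m from P.
Moments about P: Q_y·6.6 − 10·2.2 − (13.04·3.5)·3.05 − 40·5.5 = 0 → Q_y = 381.202/6.6 = 57.7579 ≈ 57.76 kN.
ΣF_y = 0: P_y + 57.7579 − 10 − 13.04·3.5 − 40 = 0 → P_y = 37.88 kN.
ΣF_x = 0: no horizontal applied forces, so P_x = 0.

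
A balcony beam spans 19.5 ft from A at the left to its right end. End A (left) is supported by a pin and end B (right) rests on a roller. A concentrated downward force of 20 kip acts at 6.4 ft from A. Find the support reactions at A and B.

A_x = 0, A_y = 13.44 kip, B_y = 6.564 kip

Taking moments about A: B_y·19.5 − 20·6.4 = 0 → B_y = 128/19.5 = 6.5641 ≈ 6.564 kip.
ΣF_y = 0: A_y + 6.5641 − 20 = 0 → A_y = 13.44 kip.
ΣF_x = 0: no horizontal applied forces, so A_x = 0.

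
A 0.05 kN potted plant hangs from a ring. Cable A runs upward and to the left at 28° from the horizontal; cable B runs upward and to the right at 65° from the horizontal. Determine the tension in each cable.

T_A = 0.02116 kN, T_B = 0.04421 kN

ΣF_x = 0: −T_A·cos28° + T_B·cos65° = 0 → T_B = 2.08923·T_A.
ΣF_y = 0: T_A·sin28° + T_B·sin65° = 0.05.
Substitute: T_A·(0.469472 + 2.08923·0.906308) = 0.05 → T_A = 0.0211599 ≈ 0.02116 kN.
Then T_B = 2.08923 × 0.0211599 = 0.04421 kN.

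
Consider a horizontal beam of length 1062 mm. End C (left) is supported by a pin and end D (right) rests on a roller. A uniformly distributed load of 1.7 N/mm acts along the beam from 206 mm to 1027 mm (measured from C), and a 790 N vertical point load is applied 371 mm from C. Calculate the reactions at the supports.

C_x = 0, C_y = 1100 N, D_y = 1086 N

Resultant of the distributed load: 1.7 × 821 = 1395.7 N at 616.5 mm from C.
Taking moments about C: D_y·1062 − (1.7·821)·616.5 − 790·371 = 0 → D_y = 1153539.05/1062 = 1086.19 ≈ 1086 N.
ΣF_y = 0: C_y + 1086.19 − 1.7·821 − 790 = 0 → C_y = 1100 N.
ΣF_x = 0: no horizontal applied forces, so C_x = 0.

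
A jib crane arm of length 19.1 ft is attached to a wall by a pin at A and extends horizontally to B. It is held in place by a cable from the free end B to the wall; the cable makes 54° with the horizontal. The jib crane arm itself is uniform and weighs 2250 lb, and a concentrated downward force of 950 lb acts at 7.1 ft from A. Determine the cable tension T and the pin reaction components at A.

ΣM about A: T·sin54°·19.1 − 2250·9.55 − 950·7.1 = 0 → T = 28232.5/(19.1·0.809017) = 1827.08 ≈ 1827 lb.
ΣF_x = 0: A_x − T·cos54° = 0 → A_x = 1827.08 × 0.587785 = 1074 lb.
ΣF_y = 0: A_y + T·sin54° − 2250 − 950 = 0 → A_y = 3200 − 1827.08 × 0.809017 = 1722 lb.

T = 1827 lb, A_x = 1074 lb, A_y = 1722 lb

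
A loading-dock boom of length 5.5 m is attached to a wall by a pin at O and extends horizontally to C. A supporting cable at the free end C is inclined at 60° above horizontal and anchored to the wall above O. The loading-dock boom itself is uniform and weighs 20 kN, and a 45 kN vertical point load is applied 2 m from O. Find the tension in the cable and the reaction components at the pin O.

T = 30.44 kN, O_x = 15.22 kN, O_y = 38.64 kN

ΣM about O: T·sin60°·5.5 − 20·2.75 − 45·2 = 0 → T = 145/(5.5·0.866025) = 30.4421 ≈ 30.44 kN.
ΣF_x = 0: O_x − T·cos60° = 0 → O_x = 30.4421 × 0.5 = 15.22 kN.
ΣF_y = 0: O_y + T·sin60° − 20 − 45 = 0 → O_y = 65 − 30.4421 × 0.866025 = 38.64 kN.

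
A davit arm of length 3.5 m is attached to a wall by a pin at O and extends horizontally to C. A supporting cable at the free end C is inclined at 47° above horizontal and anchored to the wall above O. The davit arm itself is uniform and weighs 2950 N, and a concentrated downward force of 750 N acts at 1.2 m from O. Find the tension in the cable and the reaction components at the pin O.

ΣM about O: T·sin47°·3.5 − 2950·1.75 − 750·1.2 = 0 → T = 6062.5/(3.5·0.731354) = 2368.41 ≈ 2368 N.
ΣF_x = 0: O_x − T·cos47° = 0 → O_x = 2368.41 × 0.681998 = 1615 N.
ΣF_y = 0: O_y + T·sin47° − 2950 − 750 = 0 → O_y = 3700 − 2368.41 × 0.731354 = 1968 N.

T = 2368 N, O_x = 1615 N, O_y = 1968 N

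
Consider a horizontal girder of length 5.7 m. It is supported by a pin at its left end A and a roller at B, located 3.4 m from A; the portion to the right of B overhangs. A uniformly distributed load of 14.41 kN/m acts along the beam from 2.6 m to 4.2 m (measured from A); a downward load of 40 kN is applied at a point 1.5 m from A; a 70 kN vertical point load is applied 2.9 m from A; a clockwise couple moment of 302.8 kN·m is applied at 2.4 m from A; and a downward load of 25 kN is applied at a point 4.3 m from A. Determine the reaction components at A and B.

A_x = 0, A_y = -63.03 kN, B_y = 221.1 kN

Resultant of the distributed load: 14.41 × 1.6 = 23.056 kN at 3.4 m from A.
Taking moments about A: B_y·3.4 − (14.41·1.6)·3.4 − 40·1.5 − 70·2.9 − 302.8 − 25·4.3 = 0 → B_y = 751.6904/3.4 = 221.085 ≈ 221.1 kN.
ΣF_y = 0: A_y + 221.085 − 14.41·1.6 − 40 − 70 − 25 = 0 → A_y = -63.03 kN.
ΣF_x = 0: no horizontal applied forces, so A_x = 0.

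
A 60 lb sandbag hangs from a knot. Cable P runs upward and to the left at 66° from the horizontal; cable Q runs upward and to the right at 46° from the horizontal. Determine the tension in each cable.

T_P = 44.95 lb, T_Q = 26.32 lb

ΣF_x = 0: −T_P·cos66° + T_Q·cos46° = 0 → T_Q = 0.58552·T_P.
ΣF_y = 0: T_P·sin66° + T_Q·sin46° = 60.
Substitute: T_P·(0.913545 + 0.58552·0.71934) = 60 → T_P = 44.9528 ≈ 44.95 lb.
Then T_Q = 0.58552 × 44.9528 = 26.32 lb.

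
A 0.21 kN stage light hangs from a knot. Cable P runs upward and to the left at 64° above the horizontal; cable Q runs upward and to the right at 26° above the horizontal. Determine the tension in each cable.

ΣF_x = 0: −T_P·cos64° + T_Q·cos26° = 0 → T_Q = 0.487733·T_P.
ΣF_y = 0: T_P·sin64° + T_Q·sin26° = 0.21.
Substitute: T_P·(0.898794 + 0.487733·0.438371) = 0.21 → T_P = 0.188747 ≈ 0.1887 kN.
Then T_Q = 0.487733 × 0.188747 = 0.09206 kN.

T_P = 0.1887 kN, T_Q = 0.09206 kN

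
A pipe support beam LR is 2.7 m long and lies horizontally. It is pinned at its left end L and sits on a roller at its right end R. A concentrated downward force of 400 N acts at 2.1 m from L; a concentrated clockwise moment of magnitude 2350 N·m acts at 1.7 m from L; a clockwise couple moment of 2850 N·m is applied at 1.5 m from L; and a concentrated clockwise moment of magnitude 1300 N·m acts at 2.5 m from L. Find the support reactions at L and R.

L_x = 0, L_y = -2319 N, R_y = 2719 N

Taking moments about L: R_y·2.7 − 400·2.1 − 2350 − 2850 − 1300 = 0 → R_y = 7340/2.7 = 2718.52 ≈ 2719 N.
ΣF_y = 0: L_y + 2718.52 − 400 = 0 → L_y = -2319 N.
ΣF_x = 0: no horizontal applied forces, so L_x = 0.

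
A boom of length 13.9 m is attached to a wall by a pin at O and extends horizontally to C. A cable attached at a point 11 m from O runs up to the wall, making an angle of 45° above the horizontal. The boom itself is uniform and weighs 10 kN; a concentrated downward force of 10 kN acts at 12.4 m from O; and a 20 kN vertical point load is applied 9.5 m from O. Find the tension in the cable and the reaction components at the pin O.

ΣM about O: T·sin45°·11 − 10·6.95 − 10·12.4 − 20·9.5 = 0 → T = 383.5/(11·0.707107) = 49.3046 ≈ 49.30 kN.
ΣF_x = 0: O_x − T·cos45° = 0 → O_x = 49.3046 × 0.707107 = 34.86 kN.
ΣF_y = 0: O_y + T·sin45° − 10 − 10 − 20 = 0 → O_y = 40 − 49.3046 × 0.707107 = 5.136 kN.

T = 49.30 kN, O_x = 34.86 kN, O_y = 5.136 kN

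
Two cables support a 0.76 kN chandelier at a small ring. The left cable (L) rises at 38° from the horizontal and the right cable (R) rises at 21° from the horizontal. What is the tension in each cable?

T_L = 0.8278 kN, T_R = 0.6987 kN

ΣF_x = 0: −T_L·cos38° + T_R·cos21° = 0 → T_R = 0.844074·T_L.
ΣF_y = 0: T_L·sin38° + T_R·sin21° = 0.76.
Substitute: T_L·(0.615661 + 0.844074·0.358368) = 0.76 → T_L = 0.827751 ≈ 0.8278 kN.
Then T_R = 0.844074 × 0.827751 = 0.6987 kN.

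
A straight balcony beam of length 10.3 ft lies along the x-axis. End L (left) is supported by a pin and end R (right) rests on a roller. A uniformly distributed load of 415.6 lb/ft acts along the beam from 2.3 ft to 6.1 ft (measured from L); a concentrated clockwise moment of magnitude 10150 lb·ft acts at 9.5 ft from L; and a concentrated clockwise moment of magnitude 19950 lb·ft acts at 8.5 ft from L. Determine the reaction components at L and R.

Resultant of the distributed load: 415.6 × 3.8 = 1579.28 lb at 4.2 ft from L.
ΣM about L: R_y·10.3 − (415.6·3.8)·4.2 − 10150 − 19950 = 0 → R_y = 36732.976/10.3 = 3566.31 ≈ 3566 lb.
ΣF_y = 0: L_y + 3566.31 − 415.6·3.8 = 0 → L_y = -1987 lb.
ΣF_x = 0: no horizontal applied forces, so L_x = 0.

L_x = 0, L_y = -1987 lb, R_y = 3566 lb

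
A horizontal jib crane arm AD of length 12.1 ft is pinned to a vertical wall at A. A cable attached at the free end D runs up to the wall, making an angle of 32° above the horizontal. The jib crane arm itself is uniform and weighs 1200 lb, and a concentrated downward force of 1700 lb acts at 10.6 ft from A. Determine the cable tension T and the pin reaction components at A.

T = 3943 lb, A_x = 3344 lb, A_y = 810.7 lb

ΣM about A: T·sin32°·12.1 − 1200·6.05 − 1700·10.6 = 0 → T = 25280/(12.1·0.529919) = 3942.6 ≈ 3943 lb.
ΣF_x = 0: A_x − T·cos32° = 0 → A_x = 3942.6 × 0.848048 = 3344 lb.
ΣF_y = 0: A_y + T·sin32° − 1200 − 1700 = 0 → A_y = 2900 − 3942.6 × 0.529919 = 810.7 lb.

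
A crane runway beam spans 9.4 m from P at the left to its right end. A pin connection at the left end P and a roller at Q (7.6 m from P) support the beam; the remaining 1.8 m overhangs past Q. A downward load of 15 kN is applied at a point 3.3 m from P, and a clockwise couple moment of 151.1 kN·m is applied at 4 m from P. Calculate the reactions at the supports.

P_x = 0, P_y = -11.39 kN, Q_y = 26.39 kN

Taking moments about P: Q_y·7.6 − 15·3.3 − 151.1 = 0 → Q_y = 200.6/7.6 = 26.3947 ≈ 26.39 kN.
ΣF_y = 0: P_y + 26.3947 − 15 = 0 → P_y = -11.39 kN.
ΣF_x = 0: no horizontal applied forces, so P_x = 0.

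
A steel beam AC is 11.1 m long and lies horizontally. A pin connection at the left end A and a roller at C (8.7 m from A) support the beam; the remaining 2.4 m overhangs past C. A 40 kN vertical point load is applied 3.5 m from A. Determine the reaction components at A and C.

A_x = 0, A_y = 23.91 kN, C_y = 16.09 kN

ΣM about A: C_y·8.7 − 40·3.5 = 0 → C_y = 140/8.7 = 16.092 ≈ 16.09 kN.
ΣF_y = 0: A_y + 16.092 − 40 = 0 → A_y = 23.91 kN.
ΣF_x = 0: no horizontal applied forces, so A_x = 0.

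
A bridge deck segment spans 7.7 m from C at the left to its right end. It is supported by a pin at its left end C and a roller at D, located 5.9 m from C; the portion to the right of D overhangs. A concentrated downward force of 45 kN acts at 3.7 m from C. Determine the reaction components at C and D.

ΣM about C: D_y·5.9 − 45·3.7 = 0 → D_y = 166.5/5.9 = 28.2203 ≈ 28.22 kN.
ΣF_y = 0: C_y + 28.2203 − 45 = 0 → C_y = 16.78 kN.
ΣF_x = 0: no horizontal applied forces, so C_x = 0.

C_x = 0, C_y = 16.78 kN, D_y = 28.22 kN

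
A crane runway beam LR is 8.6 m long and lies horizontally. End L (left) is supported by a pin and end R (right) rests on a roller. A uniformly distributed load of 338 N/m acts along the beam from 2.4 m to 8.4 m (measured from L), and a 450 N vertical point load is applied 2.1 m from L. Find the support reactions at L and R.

L_x = 0, L_y = 1095 N, R_y = 1383 N

Resultant of the distributed load: 338 × 6 = 2028 N at 5.4 m from L.
Taking moments about L: R_y·8.6 − (338·6)·5.4 − 450·2.1 = 0 → R_y = 11896.2/8.6 = 1383.28 ≈ 1383 N.
ΣF_y = 0: L_y + 1383.28 − 338·6 − 450 = 0 → L_y = 1095 N.
ΣF_x = 0: no horizontal applied forces, so L_x = 0.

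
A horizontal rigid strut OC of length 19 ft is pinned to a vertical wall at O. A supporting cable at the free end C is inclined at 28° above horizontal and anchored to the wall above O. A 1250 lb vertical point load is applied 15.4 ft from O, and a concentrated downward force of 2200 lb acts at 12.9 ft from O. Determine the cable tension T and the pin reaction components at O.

ΣM about O: T·sin28°·19 − 1250·15.4 − 2200·12.9 = 0 → T = 47630/(19·0.469472) = 5339.71 ≈ 5340 lb.
ΣF_x = 0: O_x − T·cos28° = 0 → O_x = 5339.71 × 0.882948 = 4715 lb.
ΣF_y = 0: O_y + T·sin28° − 1250 − 2200 = 0 → O_y = 3450 − 5339.71 × 0.469472 = 943.2 lb.

T = 5340 lb, O_x = 4715 lb, O_y = 943.2 lb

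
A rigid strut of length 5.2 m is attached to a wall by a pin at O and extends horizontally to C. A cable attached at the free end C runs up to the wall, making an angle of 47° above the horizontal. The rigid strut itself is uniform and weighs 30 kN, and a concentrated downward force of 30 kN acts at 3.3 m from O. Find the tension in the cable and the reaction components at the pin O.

T = 46.54 kN, O_x = 31.74 kN, O_y = 25.96 kN

ΣM about O: T·sin47°·5.2 − 30·2.6 − 30·3.3 = 0 → T = 177/(5.2·0.731354) = 46.5417 ≈ 46.54 kN.
ΣF_x = 0: O_x − T·cos47° = 0 → O_x = 46.5417 × 0.681998 = 31.74 kN.
ΣF_y = 0: O_y + T·sin47° − 30 − 30 = 0 → O_y = 60 − 46.5417 × 0.731354 = 25.96 kN.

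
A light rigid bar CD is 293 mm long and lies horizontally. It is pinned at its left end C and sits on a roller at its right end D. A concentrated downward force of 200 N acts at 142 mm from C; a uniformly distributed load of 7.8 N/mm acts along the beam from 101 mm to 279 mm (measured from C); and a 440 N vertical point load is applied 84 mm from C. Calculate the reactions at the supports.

C_x = 0, C_y = 905.0 N, D_y = 1123 N

Resultant of the distributed load: 7.8 × 178 = 1388.4 N at 190 mm from C.
Taking moments about C: D_y·293 − 200·142 − (7.8·178)·190 − 440·84 = 0 → D_y = 329156/293 = 1123.4 ≈ 1123 N.
ΣF_y = 0: C_y + 1123.4 − 200 − 7.8·178 − 440 = 0 → C_y = 905.0 N.
ΣF_x = 0: no horizontal applied forces, so C_x = 0.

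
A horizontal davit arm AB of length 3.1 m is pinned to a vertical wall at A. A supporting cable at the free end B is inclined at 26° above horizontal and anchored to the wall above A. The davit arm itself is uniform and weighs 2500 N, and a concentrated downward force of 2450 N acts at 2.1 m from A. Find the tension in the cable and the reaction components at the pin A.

T = 6637 N, A_x = 5966 N, A_y = 2040 N

ΣM about A: T·sin26°·3.1 − 2500·1.55 − 2450·2.1 = 0 → T = 9020/(3.1·0.438371) = 6637.48 ≈ 6637 N.
ΣF_x = 0: A_x − T·cos26° = 0 → A_x = 6637.48 × 0.898794 = 5966 N.
ΣF_y = 0: A_y + T·sin26° − 2500 − 2450 = 0 → A_y = 4950 − 6637.48 × 0.438371 = 2040 N.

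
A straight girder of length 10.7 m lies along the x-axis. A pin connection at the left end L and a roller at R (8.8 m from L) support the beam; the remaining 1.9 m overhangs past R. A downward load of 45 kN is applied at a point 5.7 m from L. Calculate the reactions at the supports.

L_x = 0, L_y = 15.85 kN, R_y = 29.15 kN

Taking moments about L: R_y·8.8 − 45·5.7 = 0 → R_y = 256.5/8.8 = 29.1477 ≈ 29.15 kN.
ΣF_y = 0: L_y + 29.1477 − 45 = 0 → L_y = 15.85 kN.
ΣF_x = 0: no horizontal applied forces, so L_x = 0.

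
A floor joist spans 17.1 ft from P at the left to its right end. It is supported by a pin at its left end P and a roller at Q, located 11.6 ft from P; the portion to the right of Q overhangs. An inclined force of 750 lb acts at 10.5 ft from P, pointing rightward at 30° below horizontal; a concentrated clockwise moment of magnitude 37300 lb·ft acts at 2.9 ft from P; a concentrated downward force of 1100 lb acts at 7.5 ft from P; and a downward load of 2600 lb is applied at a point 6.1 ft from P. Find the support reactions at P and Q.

Moments about P: Q_y·11.6 − 750·sin30°·10.5 − 37300 − 1100·7.5 − 2600·6.1 = 0 → Q_y = 65347.5/11.6 = 5633.41 ≈ 5633 lb.
ΣF_y = 0: P_y + 5633.41 − 750·sin30° − 1100 − 2600 = 0 → P_y = -1558 lb.
ΣF_x = 0: P_x + 750·cos30° = 0 → P_x = -649.5 lb.

P_x = -649.5 lb, P_y = -1558 lb, Q_y = 5633 lb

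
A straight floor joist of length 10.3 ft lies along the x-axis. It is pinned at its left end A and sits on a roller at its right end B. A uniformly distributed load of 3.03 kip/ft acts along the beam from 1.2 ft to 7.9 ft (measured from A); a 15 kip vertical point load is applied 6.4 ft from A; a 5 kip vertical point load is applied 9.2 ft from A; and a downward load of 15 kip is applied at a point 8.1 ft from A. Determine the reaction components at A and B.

A_x = 0, A_y = 20.75 kip, B_y = 34.55 kip

Resultant of the distributed load: 3.03 × 6.7 = 20.301 kip at 4.55 ft from A.
Taking moments about A: B_y·10.3 − (3.03·6.7)·4.55 − 15·6.4 − 5·9.2 − 15·8.1 = 0 → B_y = 355.86955/10.3 = 34.5504 ≈ 34.55 kip.
ΣF_y = 0: A_y + 34.5504 − 3.03·6.7 − 15 − 5 − 15 = 0 → A_y = 20.75 kip.
ΣF_x = 0: no horizontal applied forces, so A_x = 0.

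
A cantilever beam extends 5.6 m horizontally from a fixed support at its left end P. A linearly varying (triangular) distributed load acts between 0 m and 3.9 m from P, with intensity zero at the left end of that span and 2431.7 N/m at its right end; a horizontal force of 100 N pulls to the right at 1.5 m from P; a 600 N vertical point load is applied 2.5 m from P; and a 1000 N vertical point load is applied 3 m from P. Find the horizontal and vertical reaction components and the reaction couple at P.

Resultant of the triangular load: ½ × 2431.7 × 3.9 = 4741.815 N, acting at 2.6 m from P (one-third of the span from the peak).
ΣF_x = 0: P_x + 100 = 0 → P_x = -100.0 N.
ΣF_y = 0: P_y − ½·2431.7·3.9 − 600 − 1000 = 0 → P_y = 6342 N.
ΣM about P: M_P − (½·2431.7·3.9)·2.6 − 600·2.5 − 1000·3 = 0 → M_P = 16830 N·m.

P_x = -100.0 N, P_y = 6342 N, M_P = 16830 N·m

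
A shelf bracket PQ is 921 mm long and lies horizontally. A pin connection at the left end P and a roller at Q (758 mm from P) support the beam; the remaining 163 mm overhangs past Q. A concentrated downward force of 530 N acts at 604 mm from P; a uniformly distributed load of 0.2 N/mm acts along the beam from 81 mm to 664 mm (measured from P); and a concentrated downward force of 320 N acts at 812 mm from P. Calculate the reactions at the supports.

P_x = 0, P_y = 144.2 N, Q_y = 822.4 N

Resultant of the distributed load: 0.2 × 583 = 116.6 N at 372.5 mm from P.
ΣM about P: Q_y·758 − 530·604 − (0.2·583)·372.5 − 320·812 = 0 → Q_y = 623393.5/758 = 822.419 ≈ 822.4 N.
ΣF_y = 0: P_y + 822.419 − 530 − 0.2·583 − 320 = 0 → P_y = 144.2 N.
ΣF_x = 0: no horizontal applied forces, so P_x = 0.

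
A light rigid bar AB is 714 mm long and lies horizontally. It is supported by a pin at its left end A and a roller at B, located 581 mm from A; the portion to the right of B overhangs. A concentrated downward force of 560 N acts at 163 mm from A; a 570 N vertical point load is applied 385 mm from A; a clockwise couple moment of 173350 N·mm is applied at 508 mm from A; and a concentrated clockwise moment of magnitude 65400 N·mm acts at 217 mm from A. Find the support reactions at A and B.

Taking moments about A: B_y·581 − 560·163 − 570·385 − 173350 − 65400 = 0 → B_y = 549480/581 = 945.749 ≈ 945.7 N.
ΣF_y = 0: A_y + 945.749 − 560 − 570 = 0 → A_y = 184.3 N.
ΣF_x = 0: no horizontal applied forces, so A_x = 0.

A_x = 0, A_y = 184.3 N, B_y = 945.7 N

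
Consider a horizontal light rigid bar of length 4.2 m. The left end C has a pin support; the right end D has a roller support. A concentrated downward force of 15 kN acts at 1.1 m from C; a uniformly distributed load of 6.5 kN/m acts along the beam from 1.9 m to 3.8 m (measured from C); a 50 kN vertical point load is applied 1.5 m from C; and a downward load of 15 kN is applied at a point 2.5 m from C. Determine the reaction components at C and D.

C_x = 0, C_y = 53.26 kN, D_y = 39.09 kN

Resultant of the distributed load: 6.5 × 1.9 = 12.35 kN at 2.85 m from C.
Moments about C: D_y·4.2 − 15·1.1 − (6.5·1.9)·2.85 − 50·1.5 − 15·2.5 = 0 → D_y = 164.1975/4.2 = 39.0946 ≈ 39.09 kN.
ΣF_y = 0: C_y + 39.0946 − 15 − 6.5·1.9 − 50 − 15 = 0 → C_y = 53.26 kN.
ΣF_x = 0: no horizontal applied forces, so C_x = 0.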